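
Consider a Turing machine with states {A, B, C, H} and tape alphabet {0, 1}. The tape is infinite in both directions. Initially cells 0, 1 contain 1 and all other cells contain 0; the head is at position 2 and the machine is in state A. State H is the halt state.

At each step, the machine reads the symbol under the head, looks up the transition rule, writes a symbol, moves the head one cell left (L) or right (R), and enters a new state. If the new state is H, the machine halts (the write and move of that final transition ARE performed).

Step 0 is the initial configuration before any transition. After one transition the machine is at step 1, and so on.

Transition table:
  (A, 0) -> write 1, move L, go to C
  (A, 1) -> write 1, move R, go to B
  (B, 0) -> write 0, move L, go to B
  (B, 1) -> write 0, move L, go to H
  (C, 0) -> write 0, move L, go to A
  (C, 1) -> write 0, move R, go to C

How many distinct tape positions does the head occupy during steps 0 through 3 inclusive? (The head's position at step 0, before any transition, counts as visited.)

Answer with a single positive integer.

Step 1: in state A at pos 2, read 0 -> (A,0)->write 1,move L,goto C. Now: state=C, head=1, tape[-1..3]=01110 (head:   ^)
Step 2: in state C at pos 1, read 1 -> (C,1)->write 0,move R,goto C. Now: state=C, head=2, tape[-1..3]=01010 (head:    ^)
Step 3: in state C at pos 2, read 1 -> (C,1)->write 0,move R,goto C. Now: state=C, head=3, tape[-1..4]=010000 (head:     ^)
Head positions at steps 0..3: starting at 2, distinct positions visited = {1, 2, 3} -> 3 position(s)

Answer: 3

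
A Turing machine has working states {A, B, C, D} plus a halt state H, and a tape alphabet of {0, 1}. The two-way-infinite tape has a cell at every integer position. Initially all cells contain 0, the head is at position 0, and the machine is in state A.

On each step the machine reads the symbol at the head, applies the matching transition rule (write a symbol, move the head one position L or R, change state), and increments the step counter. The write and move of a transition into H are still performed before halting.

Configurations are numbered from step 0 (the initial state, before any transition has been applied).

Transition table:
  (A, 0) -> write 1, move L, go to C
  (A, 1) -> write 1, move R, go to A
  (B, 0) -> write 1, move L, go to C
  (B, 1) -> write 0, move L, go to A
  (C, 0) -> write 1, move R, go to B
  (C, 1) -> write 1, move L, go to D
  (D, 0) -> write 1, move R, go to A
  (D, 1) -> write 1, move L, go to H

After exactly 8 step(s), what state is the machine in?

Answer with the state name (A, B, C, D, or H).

Step 1: in state A at pos 0, read 0 -> (A,0)->write 1,move L,goto C. Now: state=C, head=-1, tape[-2..1]=0010 (head:  ^)
Step 2: in state C at pos -1, read 0 -> (C,0)->write 1,move R,goto B. Now: state=B, head=0, tape[-2..1]=0110 (head:   ^)
Step 3: in state B at pos 0, read 1 -> (B,1)->write 0,move L,goto A. Now: state=A, head=-1, tape[-2..1]=0100 (head:  ^)
Step 4: in state A at pos -1, read 1 -> (A,1)->write 1,move R,goto A. Now: state=A, head=0, tape[-2..1]=0100 (head:   ^)
Step 5: in state A at pos 0, read 0 -> (A,0)->write 1,move L,goto C. Now: state=C, head=-1, tape[-2..1]=0110 (head:  ^)
Step 6: in state C at pos -1, read 1 -> (C,1)->write 1,move L,goto D. Now: state=D, head=-2, tape[-3..1]=00110 (head:  ^)
Step 7: in state D at pos -2, read 0 -> (D,0)->write 1,move R,goto A. Now: state=A, head=-1, tape[-3..1]=01110 (head:   ^)
Step 8: in state A at pos -1, read 1 -> (A,1)->write 1,move R,goto A. Now: state=A, head=0, tape[-3..1]=01110 (head:    ^)

Answer: A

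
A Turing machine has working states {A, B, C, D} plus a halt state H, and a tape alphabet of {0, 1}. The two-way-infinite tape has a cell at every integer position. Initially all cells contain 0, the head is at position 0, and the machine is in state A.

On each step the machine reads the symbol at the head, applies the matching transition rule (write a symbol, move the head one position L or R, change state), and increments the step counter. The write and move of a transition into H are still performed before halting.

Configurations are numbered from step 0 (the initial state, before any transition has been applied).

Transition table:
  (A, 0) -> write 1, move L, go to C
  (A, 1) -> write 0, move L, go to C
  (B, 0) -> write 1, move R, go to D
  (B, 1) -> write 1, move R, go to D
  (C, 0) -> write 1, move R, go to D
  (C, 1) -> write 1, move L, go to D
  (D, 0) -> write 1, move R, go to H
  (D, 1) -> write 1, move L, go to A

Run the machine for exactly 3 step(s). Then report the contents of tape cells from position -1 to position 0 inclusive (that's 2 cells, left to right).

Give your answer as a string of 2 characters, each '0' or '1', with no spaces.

Answer: 11

Derivation:
Step 1: in state A at pos 0, read 0 -> (A,0)->write 1,move L,goto C. Now: state=C, head=-1, tape[-2..1]=0010 (head:  ^)
Step 2: in state C at pos -1, read 0 -> (C,0)->write 1,move R,goto D. Now: state=D, head=0, tape[-2..1]=0110 (head:   ^)
Step 3: in state D at pos 0, read 1 -> (D,1)->write 1,move L,goto A. Now: state=A, head=-1, tape[-2..1]=0110 (head:  ^)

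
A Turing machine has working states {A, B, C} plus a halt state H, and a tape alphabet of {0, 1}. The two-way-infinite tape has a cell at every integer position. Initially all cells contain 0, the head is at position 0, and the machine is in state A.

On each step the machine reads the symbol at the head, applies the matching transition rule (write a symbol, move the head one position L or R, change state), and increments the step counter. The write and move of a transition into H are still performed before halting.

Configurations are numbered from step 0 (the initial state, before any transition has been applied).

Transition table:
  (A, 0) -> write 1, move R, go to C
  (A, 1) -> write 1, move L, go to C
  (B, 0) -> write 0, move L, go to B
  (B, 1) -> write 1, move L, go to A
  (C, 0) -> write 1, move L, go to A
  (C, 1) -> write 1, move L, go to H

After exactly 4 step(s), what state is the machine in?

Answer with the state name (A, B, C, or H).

Answer: A

Derivation:
Step 1: in state A at pos 0, read 0 -> (A,0)->write 1,move R,goto C. Now: state=C, head=1, tape[-1..2]=0100 (head:   ^)
Step 2: in state C at pos 1, read 0 -> (C,0)->write 1,move L,goto A. Now: state=A, head=0, tape[-1..2]=0110 (head:  ^)
Step 3: in state A at pos 0, read 1 -> (A,1)->write 1,move L,goto C. Now: state=C, head=-1, tape[-2..2]=00110 (head:  ^)
Step 4: in state C at pos -1, read 0 -> (C,0)->write 1,move L,goto A. Now: state=A, head=-2, tape[-3..2]=001110 (head:  ^)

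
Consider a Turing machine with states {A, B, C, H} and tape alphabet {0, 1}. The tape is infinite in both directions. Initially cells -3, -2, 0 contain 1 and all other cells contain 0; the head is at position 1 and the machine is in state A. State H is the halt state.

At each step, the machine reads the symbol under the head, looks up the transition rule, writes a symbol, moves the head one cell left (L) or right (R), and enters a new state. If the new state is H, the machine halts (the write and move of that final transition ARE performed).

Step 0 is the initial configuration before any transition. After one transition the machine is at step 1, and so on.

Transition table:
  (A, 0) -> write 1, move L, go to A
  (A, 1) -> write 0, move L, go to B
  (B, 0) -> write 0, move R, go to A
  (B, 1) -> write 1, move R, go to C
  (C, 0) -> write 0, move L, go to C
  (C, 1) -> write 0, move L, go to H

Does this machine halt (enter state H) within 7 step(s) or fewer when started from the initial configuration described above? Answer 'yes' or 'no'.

Step 1: in state A at pos 1, read 0 -> (A,0)->write 1,move L,goto A. Now: state=A, head=0, tape[-4..2]=0110110 (head:     ^)
Step 2: in state A at pos 0, read 1 -> (A,1)->write 0,move L,goto B. Now: state=B, head=-1, tape[-4..2]=0110010 (head:    ^)
Step 3: in state B at pos -1, read 0 -> (B,0)->write 0,move R,goto A. Now: state=A, head=0, tape[-4..2]=0110010 (head:     ^)
Step 4: in state A at pos 0, read 0 -> (A,0)->write 1,move L,goto A. Now: state=A, head=-1, tape[-4..2]=0110110 (head:    ^)
Step 5: in state A at pos -1, read 0 -> (A,0)->write 1,move L,goto A. Now: state=A, head=-2, tape[-4..2]=0111110 (head:   ^)
Step 6: in state A at pos -2, read 1 -> (A,1)->write 0,move L,goto B. Now: state=B, head=-3, tape[-4..2]=0101110 (head:  ^)
Step 7: in state B at pos -3, read 1 -> (B,1)->write 1,move R,goto C. Now: state=C, head=-2, tape[-4..2]=0101110 (head:   ^)
After 7 step(s): state = C (not H) -> not halted within 7 -> no

Answer: no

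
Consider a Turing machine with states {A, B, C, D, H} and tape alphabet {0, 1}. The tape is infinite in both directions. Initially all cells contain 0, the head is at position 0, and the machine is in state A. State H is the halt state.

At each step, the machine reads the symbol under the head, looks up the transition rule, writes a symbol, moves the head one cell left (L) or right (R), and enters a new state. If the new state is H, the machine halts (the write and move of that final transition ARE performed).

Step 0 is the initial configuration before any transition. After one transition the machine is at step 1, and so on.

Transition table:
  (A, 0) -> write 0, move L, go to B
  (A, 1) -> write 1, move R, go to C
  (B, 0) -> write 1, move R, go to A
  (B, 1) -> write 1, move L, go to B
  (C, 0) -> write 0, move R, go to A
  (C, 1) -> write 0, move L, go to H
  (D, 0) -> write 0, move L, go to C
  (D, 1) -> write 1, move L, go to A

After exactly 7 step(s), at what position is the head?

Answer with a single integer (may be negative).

Answer: 1

Derivation:
Step 1: in state A at pos 0, read 0 -> (A,0)->write 0,move L,goto B. Now: state=B, head=-1, tape[-2..1]=0000 (head:  ^)
Step 2: in state B at pos -1, read 0 -> (B,0)->write 1,move R,goto A. Now: state=A, head=0, tape[-2..1]=0100 (head:   ^)
Step 3: in state A at pos 0, read 0 -> (A,0)->write 0,move L,goto B. Now: state=B, head=-1, tape[-2..1]=0100 (head:  ^)
Step 4: in state B at pos -1, read 1 -> (B,1)->write 1,move L,goto B. Now: state=B, head=-2, tape[-3..1]=00100 (head:  ^)
Step 5: in state B at pos -2, read 0 -> (B,0)->write 1,move R,goto A. Now: state=A, head=-1, tape[-3..1]=01100 (head:   ^)
Step 6: in state A at pos -1, read 1 -> (A,1)->write 1,move R,goto C. Now: state=C, head=0, tape[-3..1]=01100 (head:    ^)
Step 7: in state C at pos 0, read 0 -> (C,0)->write 0,move R,goto A. Now: state=A, head=1, tape[-3..2]=011000 (head:     ^)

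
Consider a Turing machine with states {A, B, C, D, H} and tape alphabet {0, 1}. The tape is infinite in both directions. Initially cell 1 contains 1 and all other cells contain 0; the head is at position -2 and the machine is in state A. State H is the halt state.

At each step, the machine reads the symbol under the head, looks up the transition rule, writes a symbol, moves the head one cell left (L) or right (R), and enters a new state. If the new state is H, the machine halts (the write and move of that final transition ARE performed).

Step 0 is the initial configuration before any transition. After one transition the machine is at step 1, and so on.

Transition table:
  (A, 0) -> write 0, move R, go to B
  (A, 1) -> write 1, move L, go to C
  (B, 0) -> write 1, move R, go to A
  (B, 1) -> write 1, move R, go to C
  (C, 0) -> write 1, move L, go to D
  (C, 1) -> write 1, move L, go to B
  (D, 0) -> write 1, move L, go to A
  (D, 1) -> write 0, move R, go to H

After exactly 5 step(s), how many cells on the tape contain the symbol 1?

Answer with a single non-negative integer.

Step 1: in state A at pos -2, read 0 -> (A,0)->write 0,move R,goto B. Now: state=B, head=-1, tape[-3..2]=000010 (head:   ^)
Step 2: in state B at pos -1, read 0 -> (B,0)->write 1,move R,goto A. Now: state=A, head=0, tape[-3..2]=001010 (head:    ^)
Step 3: in state A at pos 0, read 0 -> (A,0)->write 0,move R,goto B. Now: state=B, head=1, tape[-3..2]=001010 (head:     ^)
Step 4: in state B at pos 1, read 1 -> (B,1)->write 1,move R,goto C. Now: state=C, head=2, tape[-3..3]=0010100 (head:      ^)
Step 5: in state C at pos 2, read 0 -> (C,0)->write 1,move L,goto D. Now: state=D, head=1, tape[-3..3]=0010110 (head:     ^)
Cells containing 1 after step 5: {-1, 1, 2} -> 3 cell(s)

Answer: 3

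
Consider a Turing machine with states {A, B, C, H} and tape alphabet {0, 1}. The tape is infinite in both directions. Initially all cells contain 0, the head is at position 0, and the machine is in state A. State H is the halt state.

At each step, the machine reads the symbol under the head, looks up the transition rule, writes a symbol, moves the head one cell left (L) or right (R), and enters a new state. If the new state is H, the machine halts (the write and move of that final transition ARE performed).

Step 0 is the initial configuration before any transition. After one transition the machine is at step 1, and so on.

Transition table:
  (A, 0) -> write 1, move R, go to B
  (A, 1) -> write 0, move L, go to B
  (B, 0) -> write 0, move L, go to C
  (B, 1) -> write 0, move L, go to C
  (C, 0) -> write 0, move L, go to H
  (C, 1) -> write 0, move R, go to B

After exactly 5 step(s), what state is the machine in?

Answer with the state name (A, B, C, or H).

Step 1: in state A at pos 0, read 0 -> (A,0)->write 1,move R,goto B. Now: state=B, head=1, tape[-1..2]=0100 (head:   ^)
Step 2: in state B at pos 1, read 0 -> (B,0)->write 0,move L,goto C. Now: state=C, head=0, tape[-1..2]=0100 (head:  ^)
Step 3: in state C at pos 0, read 1 -> (C,1)->write 0,move R,goto B. Now: state=B, head=1, tape[-1..2]=0000 (head:   ^)
Step 4: in state B at pos 1, read 0 -> (B,0)->write 0,move L,goto C. Now: state=C, head=0, tape[-1..2]=0000 (head:  ^)
Step 5: in state C at pos 0, read 0 -> (C,0)->write 0,move L,goto H. Now: state=H, head=-1, tape[-2..2]=00000 (head:  ^)

Answer: H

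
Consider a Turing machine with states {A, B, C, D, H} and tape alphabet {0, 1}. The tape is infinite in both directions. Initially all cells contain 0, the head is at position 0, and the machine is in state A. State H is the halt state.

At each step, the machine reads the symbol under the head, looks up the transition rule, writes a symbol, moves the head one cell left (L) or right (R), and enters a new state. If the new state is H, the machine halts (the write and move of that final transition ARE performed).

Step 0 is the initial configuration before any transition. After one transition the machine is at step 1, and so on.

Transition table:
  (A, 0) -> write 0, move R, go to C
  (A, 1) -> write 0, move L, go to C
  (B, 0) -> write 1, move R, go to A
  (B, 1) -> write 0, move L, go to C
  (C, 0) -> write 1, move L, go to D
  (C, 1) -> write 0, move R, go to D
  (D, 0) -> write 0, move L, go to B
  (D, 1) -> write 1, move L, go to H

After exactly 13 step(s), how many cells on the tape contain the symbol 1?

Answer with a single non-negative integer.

Answer: 3

Derivation:
Step 1: in state A at pos 0, read 0 -> (A,0)->write 0,move R,goto C. Now: state=C, head=1, tape[-1..2]=0000 (head:   ^)
Step 2: in state C at pos 1, read 0 -> (C,0)->write 1,move L,goto D. Now: state=D, head=0, tape[-1..2]=0010 (head:  ^)
Step 3: in state D at pos 0, read 0 -> (D,0)->write 0,move L,goto B. Now: state=B, head=-1, tape[-2..2]=00010 (head:  ^)
Step 4: in state B at pos -1, read 0 -> (B,0)->write 1,move R,goto A. Now: state=A, head=0, tape[-2..2]=01010 (head:   ^)
Step 5: in state A at pos 0, read 0 -> (A,0)->write 0,move R,goto C. Now: state=C, head=1, tape[-2..2]=01010 (head:    ^)
Step 6: in state C at pos 1, read 1 -> (C,1)->write 0,move R,goto D. Now: state=D, head=2, tape[-2..3]=010000 (head:     ^)
Step 7: in state D at pos 2, read 0 -> (D,0)->write 0,move L,goto B. Now: state=B, head=1, tape[-2..3]=010000 (head:    ^)
Step 8: in state B at pos 1, read 0 -> (B,0)->write 1,move R,goto A. Now: state=A, head=2, tape[-2..3]=010100 (head:     ^)
Step 9: in state A at pos 2, read 0 -> (A,0)->write 0,move R,goto C. Now: state=C, head=3, tape[-2..4]=0101000 (head:      ^)
Step 10: in state C at pos 3, read 0 -> (C,0)->write 1,move L,goto D. Now: state=D, head=2, tape[-2..4]=0101010 (head:     ^)
Step 11: in state D at pos 2, read 0 -> (D,0)->write 0,move L,goto B. Now: state=B, head=1, tape[-2..4]=0101010 (head:    ^)
Step 12: in state B at pos 1, read 1 -> (B,1)->write 0,move L,goto C. Now: state=C, head=0, tape[-2..4]=0100010 (head:   ^)
Step 13: in state C at pos 0, read 0 -> (C,0)->write 1,move L,goto D. Now: state=D, head=-1, tape[-2..4]=0110010 (head:  ^)
Cells containing 1 after step 13: {-1, 0, 3} -> 3 cell(s)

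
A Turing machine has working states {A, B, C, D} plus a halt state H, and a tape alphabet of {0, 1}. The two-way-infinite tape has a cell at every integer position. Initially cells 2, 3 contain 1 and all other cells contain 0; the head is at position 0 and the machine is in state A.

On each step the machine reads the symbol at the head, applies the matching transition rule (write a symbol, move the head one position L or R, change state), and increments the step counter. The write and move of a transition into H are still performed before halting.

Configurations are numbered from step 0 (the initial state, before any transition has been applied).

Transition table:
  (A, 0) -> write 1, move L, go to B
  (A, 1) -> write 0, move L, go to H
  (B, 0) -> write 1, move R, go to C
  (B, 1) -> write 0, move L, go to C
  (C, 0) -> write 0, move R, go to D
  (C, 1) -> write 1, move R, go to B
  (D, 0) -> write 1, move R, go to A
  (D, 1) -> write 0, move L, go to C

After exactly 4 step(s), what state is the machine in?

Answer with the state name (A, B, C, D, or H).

Answer: C

Derivation:
Step 1: in state A at pos 0, read 0 -> (A,0)->write 1,move L,goto B. Now: state=B, head=-1, tape[-2..4]=0010110 (head:  ^)
Step 2: in state B at pos -1, read 0 -> (B,0)->write 1,move R,goto C. Now: state=C, head=0, tape[-2..4]=0110110 (head:   ^)
Step 3: in state C at pos 0, read 1 -> (C,1)->write 1,move R,goto B. Now: state=B, head=1, tape[-2..4]=0110110 (head:    ^)
Step 4: in state B at pos 1, read 0 -> (B,0)->write 1,move R,goto C. Now: state=C, head=2, tape[-2..4]=0111110 (head:     ^)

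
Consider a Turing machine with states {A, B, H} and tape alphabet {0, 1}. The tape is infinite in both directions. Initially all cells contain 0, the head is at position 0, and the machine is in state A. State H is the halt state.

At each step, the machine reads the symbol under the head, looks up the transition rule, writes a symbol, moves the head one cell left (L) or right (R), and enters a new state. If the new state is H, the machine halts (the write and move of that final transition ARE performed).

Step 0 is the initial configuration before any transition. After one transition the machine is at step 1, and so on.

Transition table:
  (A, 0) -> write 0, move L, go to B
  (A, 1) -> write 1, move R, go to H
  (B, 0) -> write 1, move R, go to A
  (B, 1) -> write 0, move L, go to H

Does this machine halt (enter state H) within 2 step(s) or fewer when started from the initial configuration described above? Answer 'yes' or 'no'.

Answer: no

Derivation:
Step 1: in state A at pos 0, read 0 -> (A,0)->write 0,move L,goto B. Now: state=B, head=-1, tape[-2..1]=0000 (head:  ^)
Step 2: in state B at pos -1, read 0 -> (B,0)->write 1,move R,goto A. Now: state=A, head=0, tape[-2..1]=0100 (head:   ^)
After 2 step(s): state = A (not H) -> not halted within 2 -> no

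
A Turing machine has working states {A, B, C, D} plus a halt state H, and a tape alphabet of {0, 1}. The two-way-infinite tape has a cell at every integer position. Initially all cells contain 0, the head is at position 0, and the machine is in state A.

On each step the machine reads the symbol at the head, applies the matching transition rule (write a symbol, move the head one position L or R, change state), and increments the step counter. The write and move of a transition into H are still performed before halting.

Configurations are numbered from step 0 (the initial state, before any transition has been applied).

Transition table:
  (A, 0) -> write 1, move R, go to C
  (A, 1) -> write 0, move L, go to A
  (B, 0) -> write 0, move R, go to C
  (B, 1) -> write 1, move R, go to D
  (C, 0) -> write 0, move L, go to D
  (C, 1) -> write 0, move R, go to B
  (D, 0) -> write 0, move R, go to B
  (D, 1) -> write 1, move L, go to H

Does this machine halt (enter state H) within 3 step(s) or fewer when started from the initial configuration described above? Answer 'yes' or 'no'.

Answer: yes

Derivation:
Step 1: in state A at pos 0, read 0 -> (A,0)->write 1,move R,goto C. Now: state=C, head=1, tape[-1..2]=0100 (head:   ^)
Step 2: in state C at pos 1, read 0 -> (C,0)->write 0,move L,goto D. Now: state=D, head=0, tape[-1..2]=0100 (head:  ^)
Step 3: in state D at pos 0, read 1 -> (D,1)->write 1,move L,goto H. Now: state=H, head=-1, tape[-2..2]=00100 (head:  ^)
State H reached at step 3; 3 <= 3 -> yes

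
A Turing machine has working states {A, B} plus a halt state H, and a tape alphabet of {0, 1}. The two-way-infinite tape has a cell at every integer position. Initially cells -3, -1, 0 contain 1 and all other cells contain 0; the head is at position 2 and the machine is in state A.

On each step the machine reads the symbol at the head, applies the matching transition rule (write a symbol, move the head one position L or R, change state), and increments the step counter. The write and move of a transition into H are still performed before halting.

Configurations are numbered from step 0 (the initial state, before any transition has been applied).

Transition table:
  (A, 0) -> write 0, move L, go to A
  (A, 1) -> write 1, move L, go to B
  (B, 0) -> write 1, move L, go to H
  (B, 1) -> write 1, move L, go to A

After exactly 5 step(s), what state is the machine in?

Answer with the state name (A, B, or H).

Step 1: in state A at pos 2, read 0 -> (A,0)->write 0,move L,goto A. Now: state=A, head=1, tape[-4..3]=01011000 (head:      ^)
Step 2: in state A at pos 1, read 0 -> (A,0)->write 0,move L,goto A. Now: state=A, head=0, tape[-4..3]=01011000 (head:     ^)
Step 3: in state A at pos 0, read 1 -> (A,1)->write 1,move L,goto B. Now: state=B, head=-1, tape[-4..3]=01011000 (head:    ^)
Step 4: in state B at pos -1, read 1 -> (B,1)->write 1,move L,goto A. Now: state=A, head=-2, tape[-4..3]=01011000 (head:   ^)
Step 5: in state A at pos -2, read 0 -> (A,0)->write 0,move L,goto A. Now: state=A, head=-3, tape[-4..3]=01011000 (head:  ^)

Answer: A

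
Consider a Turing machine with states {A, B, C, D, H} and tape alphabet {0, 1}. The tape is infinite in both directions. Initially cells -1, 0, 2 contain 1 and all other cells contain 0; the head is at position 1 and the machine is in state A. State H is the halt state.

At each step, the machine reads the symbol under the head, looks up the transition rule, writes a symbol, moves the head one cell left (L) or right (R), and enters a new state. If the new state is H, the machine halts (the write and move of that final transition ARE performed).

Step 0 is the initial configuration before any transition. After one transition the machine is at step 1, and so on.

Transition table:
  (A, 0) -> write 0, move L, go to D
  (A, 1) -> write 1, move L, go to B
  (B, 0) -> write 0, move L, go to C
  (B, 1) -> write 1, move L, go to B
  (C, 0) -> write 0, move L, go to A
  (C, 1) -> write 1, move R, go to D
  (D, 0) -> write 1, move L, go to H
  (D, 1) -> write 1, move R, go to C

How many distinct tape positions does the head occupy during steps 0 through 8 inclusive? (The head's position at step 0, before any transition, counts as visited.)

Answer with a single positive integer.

Step 1: in state A at pos 1, read 0 -> (A,0)->write 0,move L,goto D. Now: state=D, head=0, tape[-2..3]=011010 (head:   ^)
Step 2: in state D at pos 0, read 1 -> (D,1)->write 1,move R,goto C. Now: state=C, head=1, tape[-2..3]=011010 (head:    ^)
Step 3: in state C at pos 1, read 0 -> (C,0)->write 0,move L,goto A. Now: state=A, head=0, tape[-2..3]=011010 (head:   ^)
Step 4: in state A at pos 0, read 1 -> (A,1)->write 1,move L,goto B. Now: state=B, head=-1, tape[-2..3]=011010 (head:  ^)
Step 5: in state B at pos -1, read 1 -> (B,1)->write 1,move L,goto B. Now: state=B, head=-2, tape[-3..3]=0011010 (head:  ^)
Step 6: in state B at pos -2, read 0 -> (B,0)->write 0,move L,goto C. Now: state=C, head=-3, tape[-4..3]=00011010 (head:  ^)
Step 7: in state C at pos -3, read 0 -> (C,0)->write 0,move L,goto A. Now: state=A, head=-4, tape[-5..3]=000011010 (head:  ^)
Step 8: in state A at pos -4, read 0 -> (A,0)->write 0,move L,goto D. Now: state=D, head=-5, tape[-6..3]=0000011010 (head:  ^)
Head positions at steps 0..8: starting at 1, distinct positions visited = {-5, -4, -3, -2, -1, 0, 1} -> 7 position(s)

Answer: 7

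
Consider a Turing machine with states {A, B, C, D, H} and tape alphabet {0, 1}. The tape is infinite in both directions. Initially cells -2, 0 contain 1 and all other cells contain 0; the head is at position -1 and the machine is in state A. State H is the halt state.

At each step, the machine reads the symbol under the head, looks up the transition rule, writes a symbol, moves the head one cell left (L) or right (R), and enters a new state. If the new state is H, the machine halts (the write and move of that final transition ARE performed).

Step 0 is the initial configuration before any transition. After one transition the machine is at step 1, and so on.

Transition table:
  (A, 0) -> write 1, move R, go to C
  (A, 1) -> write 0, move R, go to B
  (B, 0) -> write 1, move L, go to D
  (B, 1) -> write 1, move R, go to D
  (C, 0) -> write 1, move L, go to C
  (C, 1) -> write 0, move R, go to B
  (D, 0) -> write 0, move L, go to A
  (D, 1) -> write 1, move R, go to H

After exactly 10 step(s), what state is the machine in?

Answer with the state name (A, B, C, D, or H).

Step 1: in state A at pos -1, read 0 -> (A,0)->write 1,move R,goto C. Now: state=C, head=0, tape[-3..1]=01110 (head:    ^)
Step 2: in state C at pos 0, read 1 -> (C,1)->write 0,move R,goto B. Now: state=B, head=1, tape[-3..2]=011000 (head:     ^)
Step 3: in state B at pos 1, read 0 -> (B,0)->write 1,move L,goto D. Now: state=D, head=0, tape[-3..2]=011010 (head:    ^)
Step 4: in state D at pos 0, read 0 -> (D,0)->write 0,move L,goto A. Now: state=A, head=-1, tape[-3..2]=011010 (head:   ^)
Step 5: in state A at pos -1, read 1 -> (A,1)->write 0,move R,goto B. Now: state=B, head=0, tape[-3..2]=010010 (head:    ^)
Step 6: in state B at pos 0, read 0 -> (B,0)->write 1,move L,goto D. Now: state=D, head=-1, tape[-3..2]=010110 (head:   ^)
Step 7: in state D at pos -1, read 0 -> (D,0)->write 0,move L,goto A. Now: state=A, head=-2, tape[-3..2]=010110 (head:  ^)
Step 8: in state A at pos -2, read 1 -> (A,1)->write 0,move R,goto B. Now: state=B, head=-1, tape[-3..2]=000110 (head:   ^)
Step 9: in state B at pos -1, read 0 -> (B,0)->write 1,move L,goto D. Now: state=D, head=-2, tape[-3..2]=001110 (head:  ^)
Step 10: in state D at pos -2, read 0 -> (D,0)->write 0,move L,goto A. Now: state=A, head=-3, tape[-4..2]=0001110 (head:  ^)

Answer: A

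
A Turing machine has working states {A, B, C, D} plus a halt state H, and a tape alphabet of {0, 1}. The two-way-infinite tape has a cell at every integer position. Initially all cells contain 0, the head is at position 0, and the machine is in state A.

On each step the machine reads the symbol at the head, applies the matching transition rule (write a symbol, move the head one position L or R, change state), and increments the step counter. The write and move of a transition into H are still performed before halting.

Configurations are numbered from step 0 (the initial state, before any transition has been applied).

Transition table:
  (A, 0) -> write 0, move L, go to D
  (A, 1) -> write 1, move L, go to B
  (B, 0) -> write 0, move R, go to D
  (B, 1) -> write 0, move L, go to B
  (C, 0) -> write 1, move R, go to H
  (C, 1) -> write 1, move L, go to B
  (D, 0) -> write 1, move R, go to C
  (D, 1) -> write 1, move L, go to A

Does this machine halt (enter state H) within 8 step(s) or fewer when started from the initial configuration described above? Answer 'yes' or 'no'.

Answer: yes

Derivation:
Step 1: in state A at pos 0, read 0 -> (A,0)->write 0,move L,goto D. Now: state=D, head=-1, tape[-2..1]=0000 (head:  ^)
Step 2: in state D at pos -1, read 0 -> (D,0)->write 1,move R,goto C. Now: state=C, head=0, tape[-2..1]=0100 (head:   ^)
Step 3: in state C at pos 0, read 0 -> (C,0)->write 1,move R,goto H. Now: state=H, head=1, tape[-2..2]=01100 (head:    ^)
State H reached at step 3; 3 <= 8 -> yes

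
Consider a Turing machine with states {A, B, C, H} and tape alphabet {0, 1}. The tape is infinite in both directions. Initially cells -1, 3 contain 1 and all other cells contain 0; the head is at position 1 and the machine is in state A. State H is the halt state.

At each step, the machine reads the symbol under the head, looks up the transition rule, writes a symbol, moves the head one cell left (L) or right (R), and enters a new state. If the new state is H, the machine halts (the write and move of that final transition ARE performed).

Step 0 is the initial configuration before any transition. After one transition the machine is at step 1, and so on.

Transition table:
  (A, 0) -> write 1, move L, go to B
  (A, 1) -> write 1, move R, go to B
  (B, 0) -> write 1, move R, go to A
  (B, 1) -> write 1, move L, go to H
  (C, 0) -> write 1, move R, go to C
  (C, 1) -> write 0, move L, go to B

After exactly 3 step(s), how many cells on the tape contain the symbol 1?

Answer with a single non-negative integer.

Answer: 4

Derivation:
Step 1: in state A at pos 1, read 0 -> (A,0)->write 1,move L,goto B. Now: state=B, head=0, tape[-2..4]=0101010 (head:   ^)
Step 2: in state B at pos 0, read 0 -> (B,0)->write 1,move R,goto A. Now: state=A, head=1, tape[-2..4]=0111010 (head:    ^)
Step 3: in state A at pos 1, read 1 -> (A,1)->write 1,move R,goto B. Now: state=B, head=2, tape[-2..4]=0111010 (head:     ^)
Cells containing 1 after step 3: {-1, 0, 1, 3} -> 4 cell(s)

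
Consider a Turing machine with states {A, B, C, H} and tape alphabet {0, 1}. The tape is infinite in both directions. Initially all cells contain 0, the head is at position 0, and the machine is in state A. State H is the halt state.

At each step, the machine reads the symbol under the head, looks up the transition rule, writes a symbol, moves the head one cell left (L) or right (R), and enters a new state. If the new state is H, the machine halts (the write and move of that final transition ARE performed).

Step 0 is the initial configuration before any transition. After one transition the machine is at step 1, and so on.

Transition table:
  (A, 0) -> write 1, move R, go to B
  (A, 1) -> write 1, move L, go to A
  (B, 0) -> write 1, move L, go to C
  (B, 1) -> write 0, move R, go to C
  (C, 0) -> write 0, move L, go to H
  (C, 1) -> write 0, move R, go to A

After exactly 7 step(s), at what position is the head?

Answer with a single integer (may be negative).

Step 1: in state A at pos 0, read 0 -> (A,0)->write 1,move R,goto B. Now: state=B, head=1, tape[-1..2]=0100 (head:   ^)
Step 2: in state B at pos 1, read 0 -> (B,0)->write 1,move L,goto C. Now: state=C, head=0, tape[-1..2]=0110 (head:  ^)
Step 3: in state C at pos 0, read 1 -> (C,1)->write 0,move R,goto A. Now: state=A, head=1, tape[-1..2]=0010 (head:   ^)
Step 4: in state A at pos 1, read 1 -> (A,1)->write 1,move L,goto A. Now: state=A, head=0, tape[-1..2]=0010 (head:  ^)
Step 5: in state A at pos 0, read 0 -> (A,0)->write 1,move R,goto B. Now: state=B, head=1, tape[-1..2]=0110 (head:   ^)
Step 6: in state B at pos 1, read 1 -> (B,1)->write 0,move R,goto C. Now: state=C, head=2, tape[-1..3]=01000 (head:    ^)
Step 7: in state C at pos 2, read 0 -> (C,0)->write 0,move L,goto H. Now: state=H, head=1, tape[-1..3]=01000 (head:   ^)

Answer: 1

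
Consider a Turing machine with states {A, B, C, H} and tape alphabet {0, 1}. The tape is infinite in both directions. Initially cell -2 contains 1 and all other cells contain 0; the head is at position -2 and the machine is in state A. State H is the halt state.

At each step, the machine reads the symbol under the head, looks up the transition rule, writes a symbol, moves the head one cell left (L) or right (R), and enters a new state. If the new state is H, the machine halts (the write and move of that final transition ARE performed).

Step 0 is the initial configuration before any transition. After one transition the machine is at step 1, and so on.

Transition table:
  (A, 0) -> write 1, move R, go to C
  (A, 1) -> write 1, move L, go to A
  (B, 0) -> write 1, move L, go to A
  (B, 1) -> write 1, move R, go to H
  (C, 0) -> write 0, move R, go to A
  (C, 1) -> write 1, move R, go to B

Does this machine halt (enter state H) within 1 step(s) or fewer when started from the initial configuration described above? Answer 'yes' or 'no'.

Answer: no

Derivation:
Step 1: in state A at pos -2, read 1 -> (A,1)->write 1,move L,goto A. Now: state=A, head=-3, tape[-4..-1]=0010 (head:  ^)
After 1 step(s): state = A (not H) -> not halted within 1 -> no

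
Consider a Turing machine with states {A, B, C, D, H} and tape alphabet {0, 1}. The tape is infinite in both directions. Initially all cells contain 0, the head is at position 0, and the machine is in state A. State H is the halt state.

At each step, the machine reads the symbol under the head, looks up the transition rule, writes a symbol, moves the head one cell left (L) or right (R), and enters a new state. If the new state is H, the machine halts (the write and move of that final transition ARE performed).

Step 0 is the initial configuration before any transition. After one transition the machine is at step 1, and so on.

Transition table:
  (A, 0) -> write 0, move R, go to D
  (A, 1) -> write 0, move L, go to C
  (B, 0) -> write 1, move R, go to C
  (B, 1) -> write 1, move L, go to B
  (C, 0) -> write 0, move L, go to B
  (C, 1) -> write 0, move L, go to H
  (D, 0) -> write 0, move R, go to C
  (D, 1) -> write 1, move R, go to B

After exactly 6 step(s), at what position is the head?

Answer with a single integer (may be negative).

Answer: 0

Derivation:
Step 1: in state A at pos 0, read 0 -> (A,0)->write 0,move R,goto D. Now: state=D, head=1, tape[-1..2]=0000 (head:   ^)
Step 2: in state D at pos 1, read 0 -> (D,0)->write 0,move R,goto C. Now: state=C, head=2, tape[-1..3]=00000 (head:    ^)
Step 3: in state C at pos 2, read 0 -> (C,0)->write 0,move L,goto B. Now: state=B, head=1, tape[-1..3]=00000 (head:   ^)
Step 4: in state B at pos 1, read 0 -> (B,0)->write 1,move R,goto C. Now: state=C, head=2, tape[-1..3]=00100 (head:    ^)
Step 5: in state C at pos 2, read 0 -> (C,0)->write 0,move L,goto B. Now: state=B, head=1, tape[-1..3]=00100 (head:   ^)
Step 6: in state B at pos 1, read 1 -> (B,1)->write 1,move L,goto B. Now: state=B, head=0, tape[-1..3]=00100 (head:  ^)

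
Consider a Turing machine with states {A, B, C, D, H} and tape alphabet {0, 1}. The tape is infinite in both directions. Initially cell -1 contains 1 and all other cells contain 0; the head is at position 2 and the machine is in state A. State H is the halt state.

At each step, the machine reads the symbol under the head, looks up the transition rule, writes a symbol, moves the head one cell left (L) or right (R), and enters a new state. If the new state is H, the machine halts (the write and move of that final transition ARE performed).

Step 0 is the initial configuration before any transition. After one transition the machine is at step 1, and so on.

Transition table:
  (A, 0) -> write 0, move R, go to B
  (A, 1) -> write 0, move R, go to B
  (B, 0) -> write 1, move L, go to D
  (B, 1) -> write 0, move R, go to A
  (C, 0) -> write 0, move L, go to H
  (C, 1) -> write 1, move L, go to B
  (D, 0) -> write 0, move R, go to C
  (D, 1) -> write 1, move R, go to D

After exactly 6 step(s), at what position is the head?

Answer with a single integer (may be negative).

Step 1: in state A at pos 2, read 0 -> (A,0)->write 0,move R,goto B. Now: state=B, head=3, tape[-2..4]=0100000 (head:      ^)
Step 2: in state B at pos 3, read 0 -> (B,0)->write 1,move L,goto D. Now: state=D, head=2, tape[-2..4]=0100010 (head:     ^)
Step 3: in state D at pos 2, read 0 -> (D,0)->write 0,move R,goto C. Now: state=C, head=3, tape[-2..4]=0100010 (head:      ^)
Step 4: in state C at pos 3, read 1 -> (C,1)->write 1,move L,goto B. Now: state=B, head=2, tape[-2..4]=0100010 (head:     ^)
Step 5: in state B at pos 2, read 0 -> (B,0)->write 1,move L,goto D. Now: state=D, head=1, tape[-2..4]=0100110 (head:    ^)
Step 6: in state D at pos 1, read 0 -> (D,0)->write 0,move R,goto C. Now: state=C, head=2, tape[-2..4]=0100110 (head:     ^)

Answer: 2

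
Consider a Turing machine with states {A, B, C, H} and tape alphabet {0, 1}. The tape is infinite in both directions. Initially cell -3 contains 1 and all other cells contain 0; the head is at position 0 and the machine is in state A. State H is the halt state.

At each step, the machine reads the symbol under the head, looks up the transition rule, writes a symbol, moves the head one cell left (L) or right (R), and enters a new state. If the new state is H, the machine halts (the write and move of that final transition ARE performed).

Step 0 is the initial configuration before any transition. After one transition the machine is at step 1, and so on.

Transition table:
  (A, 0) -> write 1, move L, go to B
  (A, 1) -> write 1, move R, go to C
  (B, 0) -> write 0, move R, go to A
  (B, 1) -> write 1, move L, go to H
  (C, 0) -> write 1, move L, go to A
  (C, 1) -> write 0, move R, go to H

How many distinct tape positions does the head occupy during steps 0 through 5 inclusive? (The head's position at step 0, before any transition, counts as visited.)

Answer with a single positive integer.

Answer: 3

Derivation:
Step 1: in state A at pos 0, read 0 -> (A,0)->write 1,move L,goto B. Now: state=B, head=-1, tape[-4..1]=010010 (head:    ^)
Step 2: in state B at pos -1, read 0 -> (B,0)->write 0,move R,goto A. Now: state=A, head=0, tape[-4..1]=010010 (head:     ^)
Step 3: in state A at pos 0, read 1 -> (A,1)->write 1,move R,goto C. Now: state=C, head=1, tape[-4..2]=0100100 (head:      ^)
Step 4: in state C at pos 1, read 0 -> (C,0)->write 1,move L,goto A. Now: state=A, head=0, tape[-4..2]=0100110 (head:     ^)
Step 5: in state A at pos 0, read 1 -> (A,1)->write 1,move R,goto C. Now: state=C, head=1, tape[-4..2]=0100110 (head:      ^)
Head positions at steps 0..5: starting at 0, distinct positions visited = {-1, 0, 1} -> 3 position(s)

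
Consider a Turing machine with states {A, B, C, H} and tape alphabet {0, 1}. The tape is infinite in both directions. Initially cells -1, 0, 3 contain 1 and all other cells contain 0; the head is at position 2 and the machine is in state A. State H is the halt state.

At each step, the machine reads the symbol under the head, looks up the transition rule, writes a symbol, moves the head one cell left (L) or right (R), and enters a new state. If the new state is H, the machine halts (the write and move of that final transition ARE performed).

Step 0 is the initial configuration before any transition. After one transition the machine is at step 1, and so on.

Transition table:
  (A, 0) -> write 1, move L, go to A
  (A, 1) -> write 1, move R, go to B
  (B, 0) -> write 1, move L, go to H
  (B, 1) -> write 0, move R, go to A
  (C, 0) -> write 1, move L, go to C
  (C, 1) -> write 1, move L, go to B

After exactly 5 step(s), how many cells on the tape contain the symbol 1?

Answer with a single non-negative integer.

Answer: 4

Derivation:
Step 1: in state A at pos 2, read 0 -> (A,0)->write 1,move L,goto A. Now: state=A, head=1, tape[-2..4]=0110110 (head:    ^)
Step 2: in state A at pos 1, read 0 -> (A,0)->write 1,move L,goto A. Now: state=A, head=0, tape[-2..4]=0111110 (head:   ^)
Step 3: in state A at pos 0, read 1 -> (A,1)->write 1,move R,goto B. Now: state=B, head=1, tape[-2..4]=0111110 (head:    ^)
Step 4: in state B at pos 1, read 1 -> (B,1)->write 0,move R,goto A. Now: state=A, head=2, tape[-2..4]=0110110 (head:     ^)
Step 5: in state A at pos 2, read 1 -> (A,1)->write 1,move R,goto B. Now: state=B, head=3, tape[-2..4]=0110110 (head:      ^)
Cells containing 1 after step 5: {-1, 0, 2, 3} -> 4 cell(s)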